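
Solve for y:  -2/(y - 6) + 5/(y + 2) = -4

Multiply both sides by (y - 6)(y + 2):
-2(y + 2) + 5(y - 6) = -4(y - 6)(y + 2).
Expand and collect terms: -4y² + 13y + 82 = 0.
By the quadratic formula, y = (-13 ± √1481) / -8, so y ≈ -3.1855 or y ≈ 6.4355.
Neither value makes a denominator zero (y ≠ 6, y ≠ -2), so both are valid.

y = -3.1855 or y = 6.4355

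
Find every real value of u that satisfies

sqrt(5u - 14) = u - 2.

Square both sides: 5u - 14 = (u - 2)^2.
Expand and rearrange: u^2 - 9u + 18 = 0.
Solving gives u = 6 or u = 3.
Check each candidate in the original equation:
  u = 6: sqrt(16) = 4, while u - 2 = 4 — valid.
  u = 3: sqrt(1) = 1, while u - 2 = 1 — valid.

u = 3 or u = 6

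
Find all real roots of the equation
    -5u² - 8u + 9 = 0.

u = -2.362 or u = 0.762

Discriminant: (-8)² − 4·(-5)·9 = 244.
Quadratic formula: u = (8 ± √244) / (-10).
So u = -√(61)/5 - 4/5 ≈ -2.362 or u = -4/5 + √(61)/5 ≈ 0.762.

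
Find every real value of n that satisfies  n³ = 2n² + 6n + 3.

n = -1 or n = -0.7913 or n = 3.7913

Rearrange: n³ - 2n² - 6n - 3 = 0.
Possible rational roots are divisors of -3. Testing n = -1 gives 0, so (n + 1) is a factor.
Divide: n³ - 2n² - 6n - 3 = (n + 1)(n² - 3n - 3).
Apply the quadratic formula to n² - 3n - 3 = 0: n = (3 ± √21)/2, i.e. n ≈ 3.7913 or n ≈ -0.7913.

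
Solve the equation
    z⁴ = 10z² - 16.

z = -2.8284 or z = -1.4142 or z = 1.4142 or z = 2.8284

Let u = z². The equation becomes u² - 10u + 16 = 0.
Factor: (u - 8)(u - 2) = 0, so u = 8 or u = 2.
z² = 8 gives z = ±2·√(2) ≈ ±2.8284.
z² = 2 gives z = ±√(2) ≈ ±1.4142.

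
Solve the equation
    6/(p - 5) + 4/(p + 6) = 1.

Multiply both sides by (p - 5)(p + 6):
6(p + 6) + 4(p - 5) = (p - 5)(p + 6).
Expand and collect terms: p² - 9p - 46 = 0.
By the quadratic formula, p = (9 ± √265) / 2, so p ≈ 12.6394 or p ≈ -3.6394.
Neither value makes a denominator zero (p ≠ 5, p ≠ -6), so both are valid.

p = -3.6394 or p = 12.6394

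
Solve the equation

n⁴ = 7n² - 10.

Let u = n². The equation becomes u² - 7u + 10 = 0.
Factor: (u - 5)(u - 2) = 0, so u = 5 or u = 2.
n² = 5 gives n = ±√(5) ≈ ±2.2361.
n² = 2 gives n = ±√(2) ≈ ±1.4142.

n = -2.2361 or n = -1.4142 or n = 1.4142 or n = 2.2361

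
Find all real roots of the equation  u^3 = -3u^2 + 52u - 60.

Rearrange: u^3 + 3u^2 - 52u + 60 = 0.
Possible rational roots are divisors of 60. Testing u = 5 gives 0, so (u - 5) is a factor.
Divide: u^3 + 3u^2 - 52u + 60 = (u - 5)(u^2 + 8u - 12).
Apply the quadratic formula to u^2 + 8u - 12 = 0: u = (-8 +/- sqrt(112))/2, i.e. u ~= 1.2915 or u ~= -9.2915.

u = -9.2915 or u = 1.2915 or u = 5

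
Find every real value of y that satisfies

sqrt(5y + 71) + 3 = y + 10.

Isolate the radical: sqrt(5y + 71) = y + 7.
Square both sides: 5y + 71 = (y + 7)^2.
Expand and rearrange: y^2 + 9y - 22 = 0.
Solving gives y = 2 or y = -11.
Check each candidate in the original equation:
  y = 2: sqrt(81) = 9, while y + 7 = 9 — valid.
  y = -11: sqrt(16) = 4, while y + 7 = -4 — extraneous.

y = 2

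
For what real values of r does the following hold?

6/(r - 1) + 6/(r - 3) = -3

r = -2.2361 or r = 2.2361

Multiply both sides by (r - 1)(r - 3):
6(r - 3) + 6(r - 1) = -3(r - 1)(r - 3).
Expand and collect terms: -3r^2 + 15 = 0.
By the quadratic formula, r = (0 +/- sqrt(180)) / -6, so r ~= -2.2361 or r ~= 2.2361.
Neither value makes a denominator zero (r != 1, r != 3), so both are valid.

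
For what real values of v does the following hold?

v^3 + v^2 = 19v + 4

Rearrange: v^3 + v^2 - 19v - 4 = 0.
Possible rational roots are divisors of -4. Testing v = 4 gives 0, so (v - 4) is a factor.
Divide: v^3 + v^2 - 19v - 4 = (v - 4)(v^2 + 5v + 1).
Apply the quadratic formula to v^2 + 5v + 1 = 0: v = (-5 +/- sqrt(21))/2, i.e. v ~= -0.2087 or v ~= -4.7913.

v = -4.7913 or v = -0.2087 or v = 4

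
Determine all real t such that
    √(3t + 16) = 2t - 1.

t = 3

Square both sides: 3t + 16 = (2t - 1)².
Expand and rearrange: 4t² - 7t - 15 = 0.
Solving gives t = 3 or t = -1.25.
Check each candidate in the original equation:
  t = 3: √(25) = 5, while 2t - 1 = 5 — valid.
  t = -1.25: √(12.25) = 3.5, while 2t - 1 = -3.5 — extraneous.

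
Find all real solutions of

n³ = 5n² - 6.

Rearrange: n³ - 5n² + 6 = 0.
Possible rational roots are divisors of 6. Testing n = -1 gives 0, so (n + 1) is a factor.
Divide: n³ - 5n² + 6 = (n + 1)(n² - 6n + 6).
Apply the quadratic formula to n² - 6n + 6 = 0: n = (6 ± √12)/2, i.e. n ≈ 4.7321 or n ≈ 1.2679.

n = -1 or n = 1.2679 or n = 4.7321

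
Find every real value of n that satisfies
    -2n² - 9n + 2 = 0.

Discriminant: (-9)² − 4·(-2)·2 = 97.
Quadratic formula: n = (9 ± √97) / (-4).
So n = -√(97)/4 - 9/4 ≈ -4.7122 or n = -9/4 + √(97)/4 ≈ 0.2122.

n = -4.7122 or n = 0.2122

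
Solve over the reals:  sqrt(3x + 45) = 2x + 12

x = -3

Square both sides: 3x + 45 = (2x + 12)^2.
Expand and rearrange: 4x^2 + 45x + 99 = 0.
Solving gives x = -3 or x = -8.25.
Check each candidate in the original equation:
  x = -3: sqrt(36) = 6, while 2x + 12 = 6 — valid.
  x = -8.25: sqrt(20.25) = 4.5, while 2x + 12 = -4.5 — extraneous.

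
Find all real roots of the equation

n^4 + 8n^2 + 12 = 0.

No real solutions.

Let u = n^2. The equation becomes u^2 + 8u + 12 = 0.
Factor: (u + 6)(u + 2) = 0, so u = -6 or u = -2.
n^2 = -6 < 0 has no real solution.
n^2 = -2 < 0 has no real solution.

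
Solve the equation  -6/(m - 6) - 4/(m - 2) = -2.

Multiply both sides by (m - 6)(m - 2):
-6(m - 2) - 4(m - 6) = -2(m - 6)(m - 2).
Expand and collect terms: -2m^2 + 26m - 60 = 0.
Factor or apply the quadratic formula: m = 3 or m = 10.
Neither value makes a denominator zero (m != 6, m != 2), so both are valid.

m = 3 or m = 10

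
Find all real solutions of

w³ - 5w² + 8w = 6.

Rearrange: w³ - 5w² + 8w - 6 = 0.
Possible rational roots are divisors of -6. Testing w = 3 gives 0, so (w - 3) is a factor.
Divide: w³ - 5w² + 8w - 6 = (w - 3)(w² - 2w + 2).
The quadratic w² - 2w + 2 has discriminant -4 < 0, so no further real roots.

w = 3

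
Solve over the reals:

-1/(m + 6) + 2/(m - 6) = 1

m = -6.8655 or m = 7.8655

Multiply both sides by (m + 6)(m - 6):
-(m - 6) + 2(m + 6) = (m + 6)(m - 6).
Expand and collect terms: m^2 - m - 54 = 0.
By the quadratic formula, m = (1 +/- sqrt(217)) / 2, so m ~= 7.8655 or m ~= -6.8655.
Neither value makes a denominator zero (m != -6, m != 6), so both are valid.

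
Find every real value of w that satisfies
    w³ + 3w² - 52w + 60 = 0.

Possible rational roots are divisors of 60. Testing w = 5 gives 0, so (w - 5) is a factor.
Divide: w³ + 3w² - 52w + 60 = (w - 5)(w² + 8w - 12).
Apply the quadratic formula to w² + 8w - 12 = 0: w = (-8 ± √112)/2, i.e. w ≈ 1.2915 or w ≈ -9.2915.

w = -9.2915 or w = 1.2915 or w = 5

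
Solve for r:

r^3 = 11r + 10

Rearrange: r^3 - 11r - 10 = 0.
Possible rational roots are divisors of -10. Testing r = -1 gives 0, so (r + 1) is a factor.
Divide: r^3 - 11r - 10 = (r + 1)(r^2 - r - 10).
Apply the quadratic formula to r^2 - r - 10 = 0: r = (1 +/- sqrt(41))/2, i.e. r ~= 3.7016 or r ~= -2.7016.

r = -2.7016 or r = -1 or r = 3.7016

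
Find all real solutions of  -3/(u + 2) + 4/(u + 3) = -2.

Multiply both sides by (u + 2)(u + 3):
-3(u + 3) + 4(u + 2) = -2(u + 2)(u + 3).
Expand and collect terms: -2u² - 11u - 11 = 0.
By the quadratic formula, u = (11 ± √33) / -4, so u ≈ -4.1861 or u ≈ -1.3139.
Neither value makes a denominator zero (u ≠ -2, u ≠ -3), so both are valid.

u = -4.1861 or u = -1.3139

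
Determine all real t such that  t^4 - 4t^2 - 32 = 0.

t = -2.8284 or t = 2.8284

Let u = t^2. The equation becomes u^2 - 4u - 32 = 0.
Factor: (u - 8)(u + 4) = 0, so u = 8 or u = -4.
t^2 = 8 gives t = +/-2*sqrt(2) ~= +/-2.8284.
t^2 = -4 < 0 has no real solution.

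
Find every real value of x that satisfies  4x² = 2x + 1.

Rearrange to standard form: 4x² - 2x - 1 = 0.
Discriminant: (-2)² − 4·4·(-1) = 20.
Quadratic formula: x = (2 ± √20) / 8.
So x = 1/4 + √(5)/4 ≈ 0.809 or x = 1/4 - √(5)/4 ≈ -0.309.

x = -0.309 or x = 0.809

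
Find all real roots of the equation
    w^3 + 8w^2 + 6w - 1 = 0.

w = -7.1401 or w = -1 or w = 0.1401

Possible rational roots are divisors of -1. Testing w = -1 gives 0, so (w + 1) is a factor.
Divide: w^3 + 8w^2 + 6w - 1 = (w + 1)(w^2 + 7w - 1).
Apply the quadratic formula to w^2 + 7w - 1 = 0: w = (-7 +/- sqrt(53))/2, i.e. w ~= 0.1401 or w ~= -7.1401.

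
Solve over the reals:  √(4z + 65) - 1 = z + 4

z = 4

Isolate the radical: √(4z + 65) = z + 5.
Square both sides: 4z + 65 = (z + 5)².
Expand and rearrange: z² + 6z - 40 = 0.
Solving gives z = 4 or z = -10.
Check each candidate in the original equation:
  z = 4: √(81) = 9, while z + 5 = 9 — valid.
  z = -10: √(25) = 5, while z + 5 = -5 — extraneous.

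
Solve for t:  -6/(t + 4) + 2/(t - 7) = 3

Multiply both sides by (t + 4)(t - 7):
-6(t - 7) + 2(t + 4) = 3(t + 4)(t - 7).
Expand and collect terms: 3t² - 5t - 134 = 0.
By the quadratic formula, t = (5 ± √1633) / 6, so t ≈ 7.5684 or t ≈ -5.9017.
Neither value makes a denominator zero (t ≠ -4, t ≠ 7), so both are valid.

t = -5.9017 or t = 7.5684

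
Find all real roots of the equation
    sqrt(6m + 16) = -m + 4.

m = 0

Square both sides: 6m + 16 = (-m + 4)^2.
Expand and rearrange: m^2 - 14m = 0.
Solving gives m = 14 or m = 0.
Check each candidate in the original equation:
  m = 14: sqrt(100) = 10, while -m + 4 = -10 — extraneous.
  m = 0: sqrt(16) = 4, while -m + 4 = 4 — valid.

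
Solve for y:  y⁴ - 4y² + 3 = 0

Let u = y². The equation becomes u² - 4u + 3 = 0.
Factor: (u - 1)(u - 3) = 0, so u = 1 or u = 3.
y² = 1 gives y = ±1.
y² = 3 gives y = ±√(3) ≈ ±1.7321.

y = -1.7321 or y = -1 or y = 1 or y = 1.7321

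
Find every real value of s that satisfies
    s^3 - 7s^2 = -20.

s = -1.5311 or s = 2 or s = 6.5311

Rearrange: s^3 - 7s^2 + 20 = 0.
Possible rational roots are divisors of 20. Testing s = 2 gives 0, so (s - 2) is a factor.
Divide: s^3 - 7s^2 + 20 = (s - 2)(s^2 - 5s - 10).
Apply the quadratic formula to s^2 - 5s - 10 = 0: s = (5 +/- sqrt(65))/2, i.e. s ~= 6.5311 or s ~= -1.5311.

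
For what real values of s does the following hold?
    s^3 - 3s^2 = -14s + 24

Rearrange: s^3 - 3s^2 + 14s - 24 = 0.
Possible rational roots are divisors of -24. Testing s = 2 gives 0, so (s - 2) is a factor.
Divide: s^3 - 3s^2 + 14s - 24 = (s - 2)(s^2 - s + 12).
The quadratic s^2 - s + 12 has discriminant -47 < 0, so no further real roots.

s = 2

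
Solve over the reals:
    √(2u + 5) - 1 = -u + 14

Isolate the radical: √(2u + 5) = -u + 15.
Square both sides: 2u + 5 = (-u + 15)².
Expand and rearrange: u² - 32u + 220 = 0.
Solving gives u = 22 or u = 10.
Check each candidate in the original equation:
  u = 22: √(49) = 7, while -u + 15 = -7 — extraneous.
  u = 10: √(25) = 5, while -u + 15 = 5 — valid.

u = 10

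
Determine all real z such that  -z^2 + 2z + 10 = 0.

z = -2.3166 or z = 4.3166

Discriminant: (2)^2 - 4*(-1)*10 = 44.
Quadratic formula: z = (-2 +/- sqrt(44)) / (-2).
So z = 1 - sqrt(11) ~= -2.3166 or z = 1 + sqrt(11) ~= 4.3166.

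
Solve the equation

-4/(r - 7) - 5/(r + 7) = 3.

Multiply both sides by (r - 7)(r + 7):
-4(r + 7) - 5(r - 7) = 3(r - 7)(r + 7).
Expand and collect terms: 3r^2 + 9r - 154 = 0.
By the quadratic formula, r = (-9 +/- sqrt(1929)) / 6, so r ~= 5.8201 or r ~= -8.8201.
Neither value makes a denominator zero (r != 7, r != -7), so both are valid.

r = -8.8201 or r = 5.8201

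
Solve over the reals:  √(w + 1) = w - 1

Square both sides: w + 1 = (w - 1)².
Expand and rearrange: w² - 3w = 0.
Solving gives w = 3 or w = 0.
Check each candidate in the original equation:
  w = 3: √(4) = 2, while w - 1 = 2 — valid.
  w = 0: √(1) = 1, while w - 1 = -1 — extraneous.

w = 3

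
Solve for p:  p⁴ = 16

Let u = p². The equation becomes u² - 16 = 0.
Factor: (u - 4)(u + 4) = 0, so u = 4 or u = -4.
p² = 4 gives p = ±2.
p² = -4 < 0 has no real solution.

p = -2 or p = 2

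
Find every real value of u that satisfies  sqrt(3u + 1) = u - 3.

Square both sides: 3u + 1 = (u - 3)^2.
Expand and rearrange: u^2 - 9u + 8 = 0.
Solving gives u = 8 or u = 1.
Check each candidate in the original equation:
  u = 8: sqrt(25) = 5, while u - 3 = 5 — valid.
  u = 1: sqrt(4) = 2, while u - 3 = -2 — extraneous.

u = 8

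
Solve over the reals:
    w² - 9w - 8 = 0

Discriminant: (-9)² − 4·1·(-8) = 113.
Quadratic formula: w = (9 ± √113) / 2.
So w = 9/2 + √(113)/2 ≈ 9.8151 or w = 9/2 - √(113)/2 ≈ -0.8151.

w = -0.8151 or w = 9.8151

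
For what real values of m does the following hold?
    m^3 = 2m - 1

m = -1.618 or m = 0.618 or m = 1

Rearrange: m^3 - 2m + 1 = 0.
Possible rational roots are divisors of 1. Testing m = 1 gives 0, so (m - 1) is a factor.
Divide: m^3 - 2m + 1 = (m - 1)(m^2 + m - 1).
Apply the quadratic formula to m^2 + m - 1 = 0: m = (-1 +/- sqrt(5))/2, i.e. m ~= 0.618 or m ~= -1.618.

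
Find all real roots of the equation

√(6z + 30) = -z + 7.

Square both sides: 6z + 30 = (-z + 7)².
Expand and rearrange: z² - 20z + 19 = 0.
Solving gives z = 19 or z = 1.
Check each candidate in the original equation:
  z = 19: √(144) = 12, while -z + 7 = -12 — extraneous.
  z = 1: √(36) = 6, while -z + 7 = 6 — valid.

z = 1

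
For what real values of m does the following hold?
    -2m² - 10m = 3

Rearrange to standard form: -2m² - 10m - 3 = 0.
Discriminant: (-10)² − 4·(-2)·(-3) = 76.
Quadratic formula: m = (10 ± √76) / (-4).
So m = -5/2 - √(19)/2 ≈ -4.6794 or m = -5/2 + √(19)/2 ≈ -0.3206.

m = -4.6794 or m = -0.3206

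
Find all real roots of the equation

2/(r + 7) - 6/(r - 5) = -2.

Multiply both sides by (r + 7)(r - 5):
2(r - 5) - 6(r + 7) = -2(r + 7)(r - 5).
Expand and collect terms: -2r² + 122 = 0.
By the quadratic formula, r = (0 ± √976) / -4, so r ≈ -7.8102 or r ≈ 7.8102.
Neither value makes a denominator zero (r ≠ -7, r ≠ 5), so both are valid.

r = -7.8102 or r = 7.8102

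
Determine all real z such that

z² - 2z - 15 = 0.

Factor: (z + 3)(z - 5) = 0.
So z = -3 or z = 5.

z = -3 or z = 5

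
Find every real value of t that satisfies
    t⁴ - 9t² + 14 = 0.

t = -2.6458 or t = -1.4142 or t = 1.4142 or t = 2.6458

Let u = t². The equation becomes u² - 9u + 14 = 0.
Factor: (u - 2)(u - 7) = 0, so u = 2 or u = 7.
t² = 2 gives t = ±√(2) ≈ ±1.4142.
t² = 7 gives t = ±√(7) ≈ ±2.6458.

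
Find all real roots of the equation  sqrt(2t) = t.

t = 0 or t = 2

Square both sides: 2t = (t)^2.
Expand and rearrange: t^2 - 2t = 0.
Solving gives t = 2 or t = 0.
Check each candidate in the original equation:
  t = 2: sqrt(4) = 2, while t = 2 — valid.
  t = 0: sqrt(0) = 0, while t = 0 — valid.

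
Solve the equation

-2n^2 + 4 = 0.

Discriminant: (0)^2 - 4*(-2)*4 = 32.
Quadratic formula: n = (0 +/- sqrt(32)) / (-4).
So n = -sqrt(2) ~= -1.4142 or n = sqrt(2) ~= 1.4142.

n = -1.4142 or n = 1.4142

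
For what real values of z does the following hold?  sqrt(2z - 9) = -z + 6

Square both sides: 2z - 9 = (-z + 6)^2.
Expand and rearrange: z^2 - 14z + 45 = 0.
Solving gives z = 9 or z = 5.
Check each candidate in the original equation:
  z = 9: sqrt(9) = 3, while -z + 6 = -3 — extraneous.
  z = 5: sqrt(1) = 1, while -z + 6 = 1 — valid.

z = 5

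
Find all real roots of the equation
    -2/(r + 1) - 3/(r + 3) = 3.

r = -4.2573 or r = -1.4093

Multiply both sides by (r + 1)(r + 3):
-2(r + 3) - 3(r + 1) = 3(r + 1)(r + 3).
Expand and collect terms: 3r^2 + 17r + 18 = 0.
By the quadratic formula, r = (-17 +/- sqrt(73)) / 6, so r ~= -1.4093 or r ~= -4.2573.
Neither value makes a denominator zero (r != -1, r != -3), so both are valid.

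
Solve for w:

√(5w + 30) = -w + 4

Square both sides: 5w + 30 = (-w + 4)².
Expand and rearrange: w² - 13w - 14 = 0.
Solving gives w = 14 or w = -1.
Check each candidate in the original equation:
  w = 14: √(100) = 10, while -w + 4 = -10 — extraneous.
  w = -1: √(25) = 5, while -w + 4 = 5 — valid.

w = -1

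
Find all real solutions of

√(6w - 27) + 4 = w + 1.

Isolate the radical: √(6w - 27) = w - 3.
Square both sides: 6w - 27 = (w - 3)².
Expand and rearrange: w² - 12w + 36 = 0.
This gives the repeated root w = 6.
Check in the original equation:
  w = 6: √(9) = 3, while w - 3 = 3 — valid.

w = 6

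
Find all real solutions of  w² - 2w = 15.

w = -3 or w = 5

Bring every term to one side: w² - 2w - 15 = 0.
Factor: (w - 5)(w + 3) = 0.
So w = 5 or w = -3.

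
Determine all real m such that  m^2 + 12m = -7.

Rearrange to standard form: m^2 + 12m + 7 = 0.
Discriminant: (12)^2 - 4*1*7 = 116.
Quadratic formula: m = (-12 +/- sqrt(116)) / 2.
So m = -6 + sqrt(29) ~= -0.6148 or m = -6 - sqrt(29) ~= -11.3852.

m = -11.3852 or m = -0.6148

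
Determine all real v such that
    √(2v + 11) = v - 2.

Square both sides: 2v + 11 = (v - 2)².
Expand and rearrange: v² - 6v - 7 = 0.
Solving gives v = 7 or v = -1.
Check each candidate in the original equation:
  v = 7: √(25) = 5, while v - 2 = 5 — valid.
  v = -1: √(9) = 3, while v - 2 = -3 — extraneous.

v = 7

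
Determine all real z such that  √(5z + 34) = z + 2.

Square both sides: 5z + 34 = (z + 2)².
Expand and rearrange: z² - z - 30 = 0.
Solving gives z = 6 or z = -5.
Check each candidate in the original equation:
  z = 6: √(64) = 8, while z + 2 = 8 — valid.
  z = -5: √(9) = 3, while z + 2 = -3 — extraneous.

z = 6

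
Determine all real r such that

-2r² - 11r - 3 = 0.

Discriminant: (-11)² − 4·(-2)·(-3) = 97.
Quadratic formula: r = (11 ± √97) / (-4).
So r = -11/4 - √(97)/4 ≈ -5.2122 or r = -11/4 + √(97)/4 ≈ -0.2878.

r = -5.2122 or r = -0.2878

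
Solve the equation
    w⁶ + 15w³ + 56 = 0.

Let u = w³. The equation becomes u² + 15u + 56 = 0.
Factor: (u + 7)(u + 8) = 0, so u = -7 or u = -8.
w³ = -7 gives w = -∛(7) ≈ -1.9129.
w³ = -8 gives w = -2.

w = -2 or w = -1.9129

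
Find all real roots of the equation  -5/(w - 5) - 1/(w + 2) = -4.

w = -1.7889 or w = 6.2889

Multiply both sides by (w - 5)(w + 2):
-5(w + 2) - (w - 5) = -4(w - 5)(w + 2).
Expand and collect terms: -4w^2 + 18w + 45 = 0.
By the quadratic formula, w = (-18 +/- sqrt(1044)) / -8, so w ~= -1.7889 or w ~= 6.2889.
Neither value makes a denominator zero (w != 5, w != -2), so both are valid.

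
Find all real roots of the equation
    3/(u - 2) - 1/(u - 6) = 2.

u = 4 or u = 5

Multiply both sides by (u - 2)(u - 6):
3(u - 6) - (u - 2) = 2(u - 2)(u - 6).
Expand and collect terms: 2u² - 18u + 40 = 0.
Factor or apply the quadratic formula: u = 5 or u = 4.
Neither value makes a denominator zero (u ≠ 2, u ≠ 6), so both are valid.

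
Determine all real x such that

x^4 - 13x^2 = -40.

x = -2.8284 or x = -2.2361 or x = 2.2361 or x = 2.8284

Let u = x^2. The equation becomes u^2 - 13u + 40 = 0.
Factor: (u - 8)(u - 5) = 0, so u = 8 or u = 5.
x^2 = 8 gives x = +/-2*sqrt(2) ~= +/-2.8284.
x^2 = 5 gives x = +/-sqrt(5) ~= +/-2.2361.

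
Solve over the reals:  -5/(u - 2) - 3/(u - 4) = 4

u = 0.4189 or u = 3.5811

Multiply both sides by (u - 2)(u - 4):
-5(u - 4) - 3(u - 2) = 4(u - 2)(u - 4).
Expand and collect terms: 4u^2 - 16u + 6 = 0.
By the quadratic formula, u = (16 +/- sqrt(160)) / 8, so u ~= 3.5811 or u ~= 0.4189.
Neither value makes a denominator zero (u != 2, u != 4), so both are valid.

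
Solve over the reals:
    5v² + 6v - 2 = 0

Discriminant: (6)² − 4·5·(-2) = 76.
Quadratic formula: v = (-6 ± √76) / 10.
So v = -3/5 + √(19)/5 ≈ 0.2718 or v = -√(19)/5 - 3/5 ≈ -1.4718.

v = -1.4718 or v = 0.2718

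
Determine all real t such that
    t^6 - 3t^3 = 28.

Let u = t^3. The equation becomes u^2 - 3u - 28 = 0.
Factor: (u + 4)(u - 7) = 0, so u = -4 or u = 7.
t^3 = -4 gives t = -(4)^(1/3) ~= -1.5874.
t^3 = 7 gives t = (7)^(1/3) ~= 1.9129.

t = -1.5874 or t = 1.9129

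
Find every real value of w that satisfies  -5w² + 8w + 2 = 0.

Discriminant: (8)² − 4·(-5)·2 = 104.
Quadratic formula: w = (-8 ± √104) / (-10).
So w = 4/5 - √(26)/5 ≈ -0.2198 or w = 4/5 + √(26)/5 ≈ 1.8198.

w = -0.2198 or w = 1.8198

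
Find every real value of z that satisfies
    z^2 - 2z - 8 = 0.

z = -2 or z = 4

Factor: (z + 2)(z - 4) = 0.
So z = -2 or z = 4.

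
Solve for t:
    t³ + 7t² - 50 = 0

t = -5 or t = -4.3166 or t = 2.3166

Possible rational roots are divisors of -50. Testing t = -5 gives 0, so (t + 5) is a factor.
Divide: t³ + 7t² - 50 = (t + 5)(t² + 2t - 10).
Apply the quadratic formula to t² + 2t - 10 = 0: t = (-2 ± √44)/2, i.e. t ≈ 2.3166 or t ≈ -4.3166.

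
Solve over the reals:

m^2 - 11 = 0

Discriminant: (0)^2 - 4*1*(-11) = 44.
Quadratic formula: m = (0 +/- sqrt(44)) / 2.
So m = sqrt(11) ~= 3.3166 or m = -sqrt(11) ~= -3.3166.

m = -3.3166 or m = 3.3166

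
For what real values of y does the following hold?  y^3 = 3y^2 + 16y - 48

y = -4 or y = 3 or y = 4

Rearrange: y^3 - 3y^2 - 16y + 48 = 0.
Possible rational roots are divisors of 48. Testing y = -4 gives 0, so (y + 4) is a factor.
Divide: y^3 - 3y^2 - 16y + 48 = (y + 4)(y^2 - 7y + 12).
Factor the quadratic: y = 4 or y = 3.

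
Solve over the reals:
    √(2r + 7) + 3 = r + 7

r = -3

Isolate the radical: √(2r + 7) = r + 4.
Square both sides: 2r + 7 = (r + 4)².
Expand and rearrange: r² + 6r + 9 = 0.
This gives the repeated root r = -3.
Check in the original equation:
  r = -3: √(1) = 1, while r + 4 = 1 — valid.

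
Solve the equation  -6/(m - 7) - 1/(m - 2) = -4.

Multiply both sides by (m - 7)(m - 2):
-6(m - 2) - (m - 7) = -4(m - 7)(m - 2).
Expand and collect terms: -4m² + 43m - 75 = 0.
By the quadratic formula, m = (-43 ± √649) / -8, so m ≈ 2.1906 or m ≈ 8.5594.
Neither value makes a denominator zero (m ≠ 7, m ≠ 2), so both are valid.

m = 2.1906 or m = 8.5594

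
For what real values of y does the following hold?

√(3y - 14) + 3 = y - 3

Isolate the radical: √(3y - 14) = y - 6.
Square both sides: 3y - 14 = (y - 6)².
Expand and rearrange: y² - 15y + 50 = 0.
Solving gives y = 10 or y = 5.
Check each candidate in the original equation:
  y = 10: √(16) = 4, while y - 6 = 4 — valid.
  y = 5: √(1) = 1, while y - 6 = -1 — extraneous.

y = 10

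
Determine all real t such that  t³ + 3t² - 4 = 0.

Possible rational roots are divisors of -4. Testing t = 1 gives 0, so (t - 1) is a factor.
Divide: t³ + 3t² - 4 = (t - 1)(t² + 4t + 4).
The quadratic has the repeated root t = -2.

t = -2 or t = 1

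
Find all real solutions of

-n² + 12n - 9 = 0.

n = 0.8038 or n = 11.1962

Discriminant: (12)² − 4·(-1)·(-9) = 108.
Quadratic formula: n = (-12 ± √108) / (-2).
So n = 6 - 3·√(3) ≈ 0.8038 or n = 3·√(3) + 6 ≈ 11.1962.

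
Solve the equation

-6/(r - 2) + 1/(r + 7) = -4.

r = -7.215 or r = 3.465

Multiply both sides by (r - 2)(r + 7):
-6(r + 7) + (r - 2) = -4(r - 2)(r + 7).
Expand and collect terms: -4r^2 - 15r + 100 = 0.
By the quadratic formula, r = (15 +/- sqrt(1825)) / -8, so r ~= -7.215 or r ~= 3.465.
Neither value makes a denominator zero (r != 2, r != -7), so both are valid.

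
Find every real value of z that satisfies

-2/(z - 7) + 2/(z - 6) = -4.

z = 5.634 or z = 7.366

Multiply both sides by (z - 7)(z - 6):
-2(z - 6) + 2(z - 7) = -4(z - 7)(z - 6).
Expand and collect terms: -4z^2 + 52z - 166 = 0.
By the quadratic formula, z = (-52 +/- sqrt(48)) / -8, so z ~= 5.634 or z ~= 7.366.
Neither value makes a denominator zero (z != 7, z != 6), so both are valid.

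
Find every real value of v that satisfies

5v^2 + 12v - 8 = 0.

v = -2.9436 or v = 0.5436

Discriminant: (12)^2 - 4*5*(-8) = 304.
Quadratic formula: v = (-12 +/- sqrt(304)) / 10.
So v = -6/5 + 2*sqrt(19)/5 ~= 0.5436 or v = -2*sqrt(19)/5 - 6/5 ~= -2.9436.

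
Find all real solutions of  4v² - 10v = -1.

v = 0.1044 or v = 2.3956

Rearrange to standard form: 4v² - 10v + 1 = 0.
Discriminant: (-10)² − 4·4·1 = 84.
Quadratic formula: v = (10 ± √84) / 8.
So v = √(21)/4 + 5/4 ≈ 2.3956 or v = 5/4 - √(21)/4 ≈ 0.1044.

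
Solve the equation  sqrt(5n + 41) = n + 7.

Square both sides: 5n + 41 = (n + 7)^2.
Expand and rearrange: n^2 + 9n + 8 = 0.
Solving gives n = -1 or n = -8.
Check each candidate in the original equation:
  n = -1: sqrt(36) = 6, while n + 7 = 6 — valid.
  n = -8: sqrt(1) = 1, while n + 7 = -1 — extraneous.

n = -1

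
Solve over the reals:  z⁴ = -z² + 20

z = -2 or z = 2

Let u = z². The equation becomes u² + u - 20 = 0.
Factor: (u + 5)(u - 4) = 0, so u = -5 or u = 4.
z² = -5 < 0 has no real solution.
z² = 4 gives z = ±2.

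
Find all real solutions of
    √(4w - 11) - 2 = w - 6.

Isolate the radical: √(4w - 11) = w - 4.
Square both sides: 4w - 11 = (w - 4)².
Expand and rearrange: w² - 12w + 27 = 0.
Solving gives w = 9 or w = 3.
Check each candidate in the original equation:
  w = 9: √(25) = 5, while w - 4 = 5 — valid.
  w = 3: √(1) = 1, while w - 4 = -1 — extraneous.

w = 9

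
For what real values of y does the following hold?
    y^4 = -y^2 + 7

y = -1.4807 or y = 1.4807

Let u = y^2. The equation becomes u^2 + u - 7 = 0.
By the quadratic formula, u = -1/2 + sqrt(29)/2 or u = -sqrt(29)/2 - 1/2.
y^2 = -1/2 + sqrt(29)/2 gives y = +/-sqrt(-1/2 + sqrt(29)/2) ~= +/-1.4807.
y^2 = -sqrt(29)/2 - 1/2 < 0 has no real solution.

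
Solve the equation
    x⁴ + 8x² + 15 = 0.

Let u = x². The equation becomes u² + 8u + 15 = 0.
Factor: (u + 5)(u + 3) = 0, so u = -5 or u = -3.
x² = -5 < 0 has no real solution.
x² = -3 < 0 has no real solution.

No real solutions.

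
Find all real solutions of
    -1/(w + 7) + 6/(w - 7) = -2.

Multiply both sides by (w + 7)(w - 7):
-(w - 7) + 6(w + 7) = -2(w + 7)(w - 7).
Expand and collect terms: -2w² - 5w + 49 = 0.
By the quadratic formula, w = (5 ± √417) / -4, so w ≈ -6.3551 or w ≈ 3.8551.
Neither value makes a denominator zero (w ≠ -7, w ≠ 7), so both are valid.

w = -6.3551 or w = 3.8551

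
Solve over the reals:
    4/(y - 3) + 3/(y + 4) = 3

Multiply both sides by (y - 3)(y + 4):
4(y + 4) + 3(y - 3) = 3(y - 3)(y + 4).
Expand and collect terms: 3y² - 4y - 43 = 0.
By the quadratic formula, y = (4 ± √532) / 6, so y ≈ 4.5109 or y ≈ -3.1775.
Neither value makes a denominator zero (y ≠ 3, y ≠ -4), so both are valid.

y = -3.1775 or y = 4.5109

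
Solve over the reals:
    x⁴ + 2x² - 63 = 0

Let u = x². The equation becomes u² + 2u - 63 = 0.
Factor: (u + 9)(u - 7) = 0, so u = -9 or u = 7.
x² = -9 < 0 has no real solution.
x² = 7 gives x = ±√(7) ≈ ±2.6458.

x = -2.6458 or x = 2.6458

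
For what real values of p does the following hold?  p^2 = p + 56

p = -7 or p = 8

Bring every term to one side: p^2 - p - 56 = 0.
Factor: (p + 7)(p - 8) = 0.
So p = -7 or p = 8.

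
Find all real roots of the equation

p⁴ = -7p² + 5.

p = -0.8083 or p = 0.8083

Let u = p². The equation becomes u² + 7u - 5 = 0.
By the quadratic formula, u = -7/2 + √(69)/2 or u = -√(69)/2 - 7/2.
p² = -7/2 + √(69)/2 gives p = ±√(-7/2 + √(69)/2) ≈ ±0.8083.
p² = -√(69)/2 - 7/2 < 0 has no real solution.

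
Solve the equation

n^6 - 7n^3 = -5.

Let u = n^3. The equation becomes u^2 - 7u + 5 = 0.
By the quadratic formula, u = sqrt(29)/2 + 7/2 or u = 7/2 - sqrt(29)/2.
n^3 = sqrt(29)/2 + 7/2 gives n = (sqrt(29)/2 + 7/2)^(1/3) ~= 1.8364.
n^3 = 7/2 - sqrt(29)/2 gives n = (7/2 - sqrt(29)/2)^(1/3) ~= 0.9312.

n = 0.9312 or n = 1.8364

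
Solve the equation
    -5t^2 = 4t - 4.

Rearrange to standard form: -5t^2 - 4t + 4 = 0.
Discriminant: (-4)^2 - 4*(-5)*4 = 96.
Quadratic formula: t = (4 +/- sqrt(96)) / (-10).
So t = -2*sqrt(6)/5 - 2/5 ~= -1.3798 or t = -2/5 + 2*sqrt(6)/5 ~= 0.5798.

t = -1.3798 or t = 0.5798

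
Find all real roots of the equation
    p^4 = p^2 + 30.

Let u = p^2. The equation becomes u^2 - u - 30 = 0.
Factor: (u - 6)(u + 5) = 0, so u = 6 or u = -5.
p^2 = 6 gives p = +/-sqrt(6) ~= +/-2.4495.
p^2 = -5 < 0 has no real solution.

p = -2.4495 or p = 2.4495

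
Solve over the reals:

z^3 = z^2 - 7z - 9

z = -1

Rearrange: z^3 - z^2 + 7z + 9 = 0.
Possible rational roots are divisors of 9. Testing z = -1 gives 0, so (z + 1) is a factor.
Divide: z^3 - z^2 + 7z + 9 = (z + 1)(z^2 - 2z + 9).
The quadratic z^2 - 2z + 9 has discriminant -32 < 0, so no further real roots.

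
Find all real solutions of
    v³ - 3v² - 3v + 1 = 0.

v = -1 or v = 0.2679 or v = 3.7321

Possible rational roots are divisors of 1. Testing v = -1 gives 0, so (v + 1) is a factor.
Divide: v³ - 3v² - 3v + 1 = (v + 1)(v² - 4v + 1).
Apply the quadratic formula to v² - 4v + 1 = 0: v = (4 ± √12)/2, i.e. v ≈ 3.7321 or v ≈ 0.2679.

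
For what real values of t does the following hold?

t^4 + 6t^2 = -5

Let u = t^2. The equation becomes u^2 + 6u + 5 = 0.
Factor: (u + 5)(u + 1) = 0, so u = -5 or u = -1.
t^2 = -5 < 0 has no real solution.
t^2 = -1 < 0 has no real solution.

No real solutions.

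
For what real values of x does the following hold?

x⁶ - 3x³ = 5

x = -1.0605 or x = 1.6125

Let u = x³. The equation becomes u² - 3u - 5 = 0.
By the quadratic formula, u = 3/2 + √(29)/2 or u = 3/2 - √(29)/2.
x³ = 3/2 + √(29)/2 gives x = ∛(3/2 + √(29)/2) ≈ 1.6125.
x³ = 3/2 - √(29)/2 gives x = -∛(-3/2 + √(29)/2) ≈ -1.0605.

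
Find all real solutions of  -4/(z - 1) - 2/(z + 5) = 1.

Multiply both sides by (z - 1)(z + 5):
-4(z + 5) - 2(z - 1) = (z - 1)(z + 5).
Expand and collect terms: z² + 10z + 13 = 0.
By the quadratic formula, z = (-10 ± √48) / 2, so z ≈ -1.5359 or z ≈ -8.4641.
Neither value makes a denominator zero (z ≠ 1, z ≠ -5), so both are valid.

z = -8.4641 or z = -1.5359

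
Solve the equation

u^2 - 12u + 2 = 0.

u = 0.169 or u = 11.831

Discriminant: (-12)^2 - 4*1*2 = 136.
Quadratic formula: u = (12 +/- sqrt(136)) / 2.
So u = sqrt(34) + 6 ~= 11.831 or u = 6 - sqrt(34) ~= 0.169.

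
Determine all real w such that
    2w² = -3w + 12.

Rearrange to standard form: 2w² + 3w - 12 = 0.
Discriminant: (3)² − 4·2·(-12) = 105.
Quadratic formula: w = (-3 ± √105) / 4.
So w = -3/4 + √(105)/4 ≈ 1.8117 or w = -√(105)/4 - 3/4 ≈ -3.3117.

w = -3.3117 or w = 1.8117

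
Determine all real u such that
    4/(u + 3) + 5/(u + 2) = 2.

u = -2.6085 or u = 2.1085

Multiply both sides by (u + 3)(u + 2):
4(u + 2) + 5(u + 3) = 2(u + 3)(u + 2).
Expand and collect terms: 2u² + u - 11 = 0.
By the quadratic formula, u = (-1 ± √89) / 4, so u ≈ 2.1085 or u ≈ -2.6085.
Neither value makes a denominator zero (u ≠ -3, u ≠ -2), so both are valid.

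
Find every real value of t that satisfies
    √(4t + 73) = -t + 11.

Square both sides: 4t + 73 = (-t + 11)².
Expand and rearrange: t² - 26t + 48 = 0.
Solving gives t = 24 or t = 2.
Check each candidate in the original equation:
  t = 24: √(169) = 13, while -t + 11 = -13 — extraneous.
  t = 2: √(81) = 9, while -t + 11 = 9 — valid.

t = 2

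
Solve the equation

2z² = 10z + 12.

Bring every term to one side: 2z² - 10z - 12 = 0.
Factor: 2(z - 6)(z + 1) = 0.
So z = 6 or z = -1.

z = -1 or z = 6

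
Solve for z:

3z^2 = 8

Rearrange to standard form: 3z^2 - 8 = 0.
Discriminant: (0)^2 - 4*3*(-8) = 96.
Quadratic formula: z = (0 +/- sqrt(96)) / 6.
So z = 2*sqrt(6)/3 ~= 1.633 or z = -2*sqrt(6)/3 ~= -1.633.

z = -1.633 or z = 1.633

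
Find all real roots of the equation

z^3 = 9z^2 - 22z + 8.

Rearrange: z^3 - 9z^2 + 22z - 8 = 0.
Possible rational roots are divisors of -8. Testing z = 4 gives 0, so (z - 4) is a factor.
Divide: z^3 - 9z^2 + 22z - 8 = (z - 4)(z^2 - 5z + 2).
Apply the quadratic formula to z^2 - 5z + 2 = 0: z = (5 +/- sqrt(17))/2, i.e. z ~= 4.5616 or z ~= 0.4384.

z = 0.4384 or z = 4 or z = 4.5616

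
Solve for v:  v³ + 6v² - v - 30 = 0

v = -5 or v = -3 or v = 2

Possible rational roots are divisors of -30. Testing v = -5 gives 0, so (v + 5) is a factor.
Divide: v³ + 6v² - v - 30 = (v + 5)(v² + v - 6).
Factor the quadratic: v = 2 or v = -3.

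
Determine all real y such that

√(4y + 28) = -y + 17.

y = 9

Square both sides: 4y + 28 = (-y + 17)².
Expand and rearrange: y² - 38y + 261 = 0.
Solving gives y = 29 or y = 9.
Check each candidate in the original equation:
  y = 29: √(144) = 12, while -y + 17 = -12 — extraneous.
  y = 9: √(64) = 8, while -y + 17 = 8 — valid.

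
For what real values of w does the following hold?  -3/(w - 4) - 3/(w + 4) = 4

w = -4.8197 or w = 3.3197

Multiply both sides by (w - 4)(w + 4):
-3(w + 4) - 3(w - 4) = 4(w - 4)(w + 4).
Expand and collect terms: 4w^2 + 6w - 64 = 0.
By the quadratic formula, w = (-6 +/- sqrt(1060)) / 8, so w ~= 3.3197 or w ~= -4.8197.
Neither value makes a denominator zero (w != 4, w != -4), so both are valid.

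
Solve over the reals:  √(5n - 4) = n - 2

Square both sides: 5n - 4 = (n - 2)².
Expand and rearrange: n² - 9n + 8 = 0.
Solving gives n = 8 or n = 1.
Check each candidate in the original equation:
  n = 8: √(36) = 6, while n - 2 = 6 — valid.
  n = 1: √(1) = 1, while n - 2 = -1 — extraneous.

n = 8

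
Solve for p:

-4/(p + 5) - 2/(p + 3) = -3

Multiply both sides by (p + 5)(p + 3):
-4(p + 3) - 2(p + 5) = -3(p + 5)(p + 3).
Expand and collect terms: -3p² - 18p - 23 = 0.
By the quadratic formula, p = (18 ± √48) / -6, so p ≈ -4.1547 or p ≈ -1.8453.
Neither value makes a denominator zero (p ≠ -5, p ≠ -3), so both are valid.

p = -4.1547 or p = -1.8453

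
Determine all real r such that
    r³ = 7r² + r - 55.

r = -2.4641 or r = 4.4641 or r = 5

Rearrange: r³ - 7r² - r + 55 = 0.
Possible rational roots are divisors of 55. Testing r = 5 gives 0, so (r - 5) is a factor.
Divide: r³ - 7r² - r + 55 = (r - 5)(r² - 2r - 11).
Apply the quadratic formula to r² - 2r - 11 = 0: r = (2 ± √48)/2, i.e. r ≈ 4.4641 or r ≈ -2.4641.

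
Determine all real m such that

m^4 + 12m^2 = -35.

Let u = m^2. The equation becomes u^2 + 12u + 35 = 0.
Factor: (u + 5)(u + 7) = 0, so u = -5 or u = -7.
m^2 = -5 < 0 has no real solution.
m^2 = -7 < 0 has no real solution.

No real solutions.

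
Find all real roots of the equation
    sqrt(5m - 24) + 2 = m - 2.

m = 5 or m = 8

Isolate the radical: sqrt(5m - 24) = m - 4.
Square both sides: 5m - 24 = (m - 4)^2.
Expand and rearrange: m^2 - 13m + 40 = 0.
Solving gives m = 8 or m = 5.
Check each candidate in the original equation:
  m = 8: sqrt(16) = 4, while m - 4 = 4 — valid.
  m = 5: sqrt(1) = 1, while m - 4 = 1 — valid.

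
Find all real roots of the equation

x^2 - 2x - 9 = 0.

x = -2.1623 or x = 4.1623

Discriminant: (-2)^2 - 4*1*(-9) = 40.
Quadratic formula: x = (2 +/- sqrt(40)) / 2.
So x = 1 + sqrt(10) ~= 4.1623 or x = 1 - sqrt(10) ~= -2.1623.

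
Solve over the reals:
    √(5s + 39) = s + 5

s = 2

Square both sides: 5s + 39 = (s + 5)².
Expand and rearrange: s² + 5s - 14 = 0.
Solving gives s = 2 or s = -7.
Check each candidate in the original equation:
  s = 2: √(49) = 7, while s + 5 = 7 — valid.
  s = -7: √(4) = 2, while s + 5 = -2 — extraneous.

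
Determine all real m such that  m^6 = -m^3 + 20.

Let u = m^3. The equation becomes u^2 + u - 20 = 0.
Factor: (u + 5)(u - 4) = 0, so u = -5 or u = 4.
m^3 = -5 gives m = -(5)^(1/3) ~= -1.71.
m^3 = 4 gives m = (4)^(1/3) ~= 1.5874.

m = -1.71 or m = 1.5874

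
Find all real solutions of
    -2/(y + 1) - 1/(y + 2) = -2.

y = -1.7808 or y = 0.2808

Multiply both sides by (y + 1)(y + 2):
-2(y + 2) - (y + 1) = -2(y + 1)(y + 2).
Expand and collect terms: -2y² - 3y + 1 = 0.
By the quadratic formula, y = (3 ± √17) / -4, so y ≈ -1.7808 or y ≈ 0.2808.
Neither value makes a denominator zero (y ≠ -1, y ≠ -2), so both are valid.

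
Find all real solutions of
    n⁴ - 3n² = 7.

Let u = n². The equation becomes u² - 3u - 7 = 0.
By the quadratic formula, u = 3/2 + √(37)/2 or u = 3/2 - √(37)/2.
n² = 3/2 + √(37)/2 gives n = ±√(3/2 + √(37)/2) ≈ ±2.1311.
n² = 3/2 - √(37)/2 < 0 has no real solution.

n = -2.1311 or n = 2.1311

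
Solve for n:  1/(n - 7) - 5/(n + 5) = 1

Multiply both sides by (n - 7)(n + 5):
(n + 5) - 5(n - 7) = (n - 7)(n + 5).
Expand and collect terms: n² + 2n - 75 = 0.
By the quadratic formula, n = (-2 ± √304) / 2, so n ≈ 7.7178 or n ≈ -9.7178.
Neither value makes a denominator zero (n ≠ 7, n ≠ -5), so both are valid.

n = -9.7178 or n = 7.7178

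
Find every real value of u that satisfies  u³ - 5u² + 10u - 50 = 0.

Possible rational roots are divisors of -50. Testing u = 5 gives 0, so (u - 5) is a factor.
Divide: u³ - 5u² + 10u - 50 = (u - 5)(u² + 10).
The quadratic u² + 10 has discriminant -40 < 0, so no further real roots.

u = 5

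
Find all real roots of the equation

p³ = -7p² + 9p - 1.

Rearrange: p³ + 7p² - 9p + 1 = 0.
Possible rational roots are divisors of 1. Testing p = 1 gives 0, so (p - 1) is a factor.
Divide: p³ + 7p² - 9p + 1 = (p - 1)(p² + 8p - 1).
Apply the quadratic formula to p² + 8p - 1 = 0: p = (-8 ± √68)/2, i.e. p ≈ 0.1231 or p ≈ -8.1231.

p = -8.1231 or p = 0.1231 or p = 1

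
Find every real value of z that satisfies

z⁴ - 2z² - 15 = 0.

z = -2.2361 or z = 2.2361

Let u = z². The equation becomes u² - 2u - 15 = 0.
Factor: (u + 3)(u - 5) = 0, so u = -3 or u = 5.
z² = -3 < 0 has no real solution.
z² = 5 gives z = ±√(5) ≈ ±2.2361.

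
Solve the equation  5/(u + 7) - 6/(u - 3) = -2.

u = -9 or u = 5.5

Multiply both sides by (u + 7)(u - 3):
5(u - 3) - 6(u + 7) = -2(u + 7)(u - 3).
Expand and collect terms: -2u^2 - 7u + 99 = 0.
Factor or apply the quadratic formula: u = -9 or u = 5.5.
Neither value makes a denominator zero (u != -7, u != 3), so both are valid.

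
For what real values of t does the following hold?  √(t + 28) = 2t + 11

Square both sides: t + 28 = (2t + 11)².
Expand and rearrange: 4t² + 43t + 93 = 0.
Solving gives t = -3 or t = -7.75.
Check each candidate in the original equation:
  t = -3: √(25) = 5, while 2t + 11 = 5 — valid.
  t = -7.75: √(20.25) = 4.5, while 2t + 11 = -4.5 — extraneous.

t = -3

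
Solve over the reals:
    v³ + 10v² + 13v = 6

v = -8.3589 or v = -2 or v = 0.3589

Rearrange: v³ + 10v² + 13v - 6 = 0.
Possible rational roots are divisors of -6. Testing v = -2 gives 0, so (v + 2) is a factor.
Divide: v³ + 10v² + 13v - 6 = (v + 2)(v² + 8v - 3).
Apply the quadratic formula to v² + 8v - 3 = 0: v = (-8 ± √76)/2, i.e. v ≈ 0.3589 or v ≈ -8.3589.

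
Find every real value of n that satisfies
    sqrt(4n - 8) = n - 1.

n = 3

Square both sides: 4n - 8 = (n - 1)^2.
Expand and rearrange: n^2 - 6n + 9 = 0.
This gives the repeated root n = 3.
Check in the original equation:
  n = 3: sqrt(4) = 2, while n - 1 = 2 — valid.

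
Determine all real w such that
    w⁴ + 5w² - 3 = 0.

Let u = w². The equation becomes u² + 5u - 3 = 0.
By the quadratic formula, u = -5/2 + √(37)/2 or u = -√(37)/2 - 5/2.
w² = -5/2 + √(37)/2 gives w = ±√(-5/2 + √(37)/2) ≈ ±0.7358.
w² = -√(37)/2 - 5/2 < 0 has no real solution.

w = -0.7358 or w = 0.7358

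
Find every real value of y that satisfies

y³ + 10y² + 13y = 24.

Rearrange: y³ + 10y² + 13y - 24 = 0.
Possible rational roots are divisors of -24. Testing y = -3 gives 0, so (y + 3) is a factor.
Divide: y³ + 10y² + 13y - 24 = (y + 3)(y² + 7y - 8).
Factor the quadratic: y = 1 or y = -8.

y = -8 or y = -3 or y = 1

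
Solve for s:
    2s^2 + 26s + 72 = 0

Factor: 2(s + 9)(s + 4) = 0.
So s = -9 or s = -4.

s = -9 or s = -4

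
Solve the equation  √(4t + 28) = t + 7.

t = -7 or t = -3

Square both sides: 4t + 28 = (t + 7)².
Expand and rearrange: t² + 10t + 21 = 0.
Solving gives t = -3 or t = -7.
Check each candidate in the original equation:
  t = -3: √(16) = 4, while t + 7 = 4 — valid.
  t = -7: √(0) = 0, while t + 7 = 0 — valid.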